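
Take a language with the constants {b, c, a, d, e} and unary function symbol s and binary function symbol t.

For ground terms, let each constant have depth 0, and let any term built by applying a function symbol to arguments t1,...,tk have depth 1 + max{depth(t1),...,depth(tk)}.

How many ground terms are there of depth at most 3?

1601495

Let N_k count ground terms of depth at most k. Each non-constant term of depth ≤ k is some function symbol applied to depth-≤(k−1) arguments, giving N_k = 5 + N_{k-1} + N_{k-1}^2.
N_0 = 5
N_1 = 5 + 5 + 5^2 = 35
N_2 = 5 + 35 + 35^2 = 1265
N_3 = 5 + 1265 + 1265^2 = 1601495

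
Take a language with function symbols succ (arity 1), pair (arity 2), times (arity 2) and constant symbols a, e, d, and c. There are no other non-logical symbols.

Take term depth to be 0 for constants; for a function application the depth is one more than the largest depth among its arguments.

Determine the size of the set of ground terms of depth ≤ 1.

Let N_k count ground terms of depth at most k. Each non-constant term of depth ≤ k is some function symbol applied to depth-≤(k−1) arguments, giving N_k = 4 + N_{k-1} + N_{k-1}^2 + N_{k-1}^2.
N_0 = 4
N_1 = 4 + 4 + 4^2 + 4^2 = 40

40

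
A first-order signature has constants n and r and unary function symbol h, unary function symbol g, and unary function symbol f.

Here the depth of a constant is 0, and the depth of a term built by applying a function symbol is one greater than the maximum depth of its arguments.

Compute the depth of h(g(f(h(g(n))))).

depth(g(n)) = 1 + depth(n) = 1 + 0 = 1
depth(h(g(n))) = 1 + depth(g(n)) = 1 + 1 = 2
depth(f(h(g(n)))) = 1 + depth(h(g(n))) = 1 + 2 = 3
depth(g(f(h(g(n))))) = 1 + depth(f(h(g(n)))) = 1 + 3 = 4
depth(h(g(f(h(g(n)))))) = 1 + depth(g(f(h(g(n))))) = 1 + 4 = 5

5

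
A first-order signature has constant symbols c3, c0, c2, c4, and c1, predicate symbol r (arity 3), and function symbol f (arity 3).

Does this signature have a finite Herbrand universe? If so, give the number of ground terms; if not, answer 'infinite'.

The signature has at least one function symbol (f, arity 3) and at least one constant (c3).
Iterating f gives infinitely many distinct ground terms: c3, f(c3, c3, c3), f(f(c3, c3, c3), f(c3, c3, c3), f(c3, c3, c3)), ...
So the Herbrand universe is infinite.

infinite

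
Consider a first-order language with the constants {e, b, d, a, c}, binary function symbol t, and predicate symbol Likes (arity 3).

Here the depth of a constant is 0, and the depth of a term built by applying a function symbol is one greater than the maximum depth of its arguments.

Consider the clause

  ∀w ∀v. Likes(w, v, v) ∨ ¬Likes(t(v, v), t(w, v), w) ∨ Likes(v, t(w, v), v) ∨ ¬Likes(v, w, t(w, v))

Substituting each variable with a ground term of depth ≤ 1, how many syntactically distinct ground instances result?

Ground terms of depth ≤ 1:
  If N_k denotes the number of depth-≤k ground terms, the 5 constants give N_0 = 5, and each function symbol of arity r contributes N_{k-1}^r new terms at level k: N_k = 5 + N_{k-1}^2.
  N_0 = 5
  N_1 = 5 + 5^2 = 30
So there are 30 ground terms available for substitution.
The body mentions every one of the 2 quantified variables; since ground terms form a free algebra, no two substitutions collapse to the same formula.
Number of ground instances = 30^2 = 900.

900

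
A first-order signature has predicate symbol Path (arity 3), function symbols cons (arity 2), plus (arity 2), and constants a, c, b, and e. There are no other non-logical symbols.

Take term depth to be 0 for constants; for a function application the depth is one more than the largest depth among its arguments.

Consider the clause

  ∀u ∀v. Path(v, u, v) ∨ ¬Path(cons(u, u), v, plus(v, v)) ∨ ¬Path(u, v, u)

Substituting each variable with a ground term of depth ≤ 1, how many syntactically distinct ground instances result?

1296

Ground terms of depth ≤ 1:
  If N_k denotes the number of depth-≤k ground terms, the 4 constants give N_0 = 4, and each function symbol of arity r contributes N_{k-1}^r new terms at level k: N_k = 4 + N_{k-1}^2 + N_{k-1}^2.
  N_0 = 4
  N_1 = 4 + 4^2 + 4^2 = 36
So there are 36 ground terms available for substitution.
There are 2 variables to instantiate (u, v), each occurring in at least one literal, so different choices give different ground instances.
Number of ground instances = 36^2 = 1296.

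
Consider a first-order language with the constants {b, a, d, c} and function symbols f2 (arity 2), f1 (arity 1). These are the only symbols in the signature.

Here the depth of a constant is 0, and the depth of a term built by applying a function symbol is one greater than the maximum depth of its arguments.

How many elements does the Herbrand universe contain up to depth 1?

24

If N_k denotes the number of depth-≤k ground terms, the 4 constants give N_0 = 4, and each function symbol of arity r contributes N_{k-1}^r new terms at level k: N_k = 4 + N_{k-1}^2 + N_{k-1}.
N_0 = 4
N_1 = 4 + 4^2 + 4 = 24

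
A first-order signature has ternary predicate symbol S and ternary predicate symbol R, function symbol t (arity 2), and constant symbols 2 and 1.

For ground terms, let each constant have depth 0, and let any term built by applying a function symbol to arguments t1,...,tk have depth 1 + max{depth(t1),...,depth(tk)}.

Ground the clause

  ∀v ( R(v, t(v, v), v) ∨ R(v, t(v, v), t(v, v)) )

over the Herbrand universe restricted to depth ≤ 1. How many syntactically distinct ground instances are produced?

6

Ground terms of depth ≤ 1:
  Let N_k = |{terms of depth ≤ k}|. Then N_0 = 2 and N_k = 2 + N_{k-1}^2 for k ≥ 1 (one summand per function symbol, arity giving the exponent).
  N_0 = 2
  N_1 = 2 + 2^2 = 6
So there are 6 ground terms available for substitution.
The body mentions the single quantified variable v; since ground terms form a free algebra, no two substitutions collapse to the same formula.
Number of ground instances = 6.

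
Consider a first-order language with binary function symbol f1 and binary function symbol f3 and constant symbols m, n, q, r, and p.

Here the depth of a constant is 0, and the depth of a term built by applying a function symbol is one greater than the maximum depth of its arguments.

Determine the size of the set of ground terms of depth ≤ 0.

Write N_k for the number of ground terms of depth ≤ k. A term of depth ≤ k is either a constant or a function symbol applied to arguments of depth ≤ k−1, so N_k = 5 + N_{k-1}^2 + N_{k-1}^2.
N_0 = 5
Explicitly: m, n, q, r, p.

5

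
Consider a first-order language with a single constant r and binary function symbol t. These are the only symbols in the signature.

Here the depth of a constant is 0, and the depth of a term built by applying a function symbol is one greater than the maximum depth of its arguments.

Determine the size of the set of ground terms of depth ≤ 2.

Count level by level. With function symbols t/2, the terms of depth ≤ k are the 1 constant together with each function applied to depth-≤(k−1) tuples, so N_k = 1 + N_{k-1}^2.
N_0 = 1
N_1 = 1 + 1^2 = 2
N_2 = 1 + 2^2 = 5
Explicitly: r, t(r, r), t(r, t(r, r)), t(t(r, r), r), t(t(r, r), t(r, r)).

5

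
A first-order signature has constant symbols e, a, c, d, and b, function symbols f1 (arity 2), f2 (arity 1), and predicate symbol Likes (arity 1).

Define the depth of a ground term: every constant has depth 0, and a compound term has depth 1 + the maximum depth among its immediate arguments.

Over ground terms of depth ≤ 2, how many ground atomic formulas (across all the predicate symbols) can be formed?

1265

First count ground terms of depth ≤ 2.
Write N_k for the number of ground terms of depth ≤ k. A term of depth ≤ k is either a constant or a function symbol applied to arguments of depth ≤ k−1, so N_k = 5 + N_{k-1}^2 + N_{k-1}.
N_0 = 5
N_1 = 5 + 5^2 + 5 = 35
N_2 = 5 + 35^2 + 35 = 1265
So |H| = 1265.
Ground atoms are formed by filling each argument slot of a predicate with a term from H, so an r-ary predicate gives |H|^r atoms:
  Likes: 1265
Total ground atoms: 1265.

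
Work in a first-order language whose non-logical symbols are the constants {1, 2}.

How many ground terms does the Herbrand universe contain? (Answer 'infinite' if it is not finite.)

2

There are no function symbols, so every ground term is one of the 2 constants.
The Herbrand universe is {1, 2}, which is finite with 2 elements.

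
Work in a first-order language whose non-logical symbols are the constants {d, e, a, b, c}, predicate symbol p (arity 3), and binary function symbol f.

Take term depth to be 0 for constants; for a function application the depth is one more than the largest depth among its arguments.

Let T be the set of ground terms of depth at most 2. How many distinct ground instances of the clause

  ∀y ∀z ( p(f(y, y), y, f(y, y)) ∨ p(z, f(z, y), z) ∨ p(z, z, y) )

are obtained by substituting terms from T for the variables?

819025

Ground terms of depth ≤ 2:
  If N_k denotes the number of depth-≤k ground terms, the 5 constants give N_0 = 5, and each function symbol of arity r contributes N_{k-1}^r new terms at level k: N_k = 5 + N_{k-1}^2.
  N_0 = 5
  N_1 = 5 + 5^2 = 30
  N_2 = 5 + 30^2 = 905
So there are 905 ground terms available for substitution.
There are 2 variables to instantiate (y, z), each occurring in at least one literal, so different choices give different ground instances.
Number of ground instances = 905^2 = 819025.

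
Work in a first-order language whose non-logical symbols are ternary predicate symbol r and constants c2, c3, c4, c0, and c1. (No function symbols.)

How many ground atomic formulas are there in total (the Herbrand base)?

125

With no function symbols, the Herbrand universe is just the 5 constants.
Ground atoms per predicate: r: 5^3 = 125.
Herbrand base size = 125 = 125.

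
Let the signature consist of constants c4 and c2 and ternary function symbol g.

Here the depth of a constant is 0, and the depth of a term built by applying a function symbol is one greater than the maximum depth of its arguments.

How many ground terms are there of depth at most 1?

10

Let N_k = |{terms of depth ≤ k}|. Then N_0 = 2 and N_k = 2 + N_{k-1}^3 for k ≥ 1 (one summand per function symbol, arity giving the exponent).
N_0 = 2
N_1 = 2 + 2^3 = 10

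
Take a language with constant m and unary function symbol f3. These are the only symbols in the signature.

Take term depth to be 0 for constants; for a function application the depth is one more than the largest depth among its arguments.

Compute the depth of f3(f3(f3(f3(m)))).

4

depth(f3(m)) = 1 + depth(m) = 1 + 0 = 1
depth(f3(f3(m))) = 1 + depth(f3(m)) = 1 + 1 = 2
depth(f3(f3(f3(m)))) = 1 + depth(f3(f3(m))) = 1 + 2 = 3
depth(f3(f3(f3(f3(m))))) = 1 + depth(f3(f3(f3(m)))) = 1 + 3 = 4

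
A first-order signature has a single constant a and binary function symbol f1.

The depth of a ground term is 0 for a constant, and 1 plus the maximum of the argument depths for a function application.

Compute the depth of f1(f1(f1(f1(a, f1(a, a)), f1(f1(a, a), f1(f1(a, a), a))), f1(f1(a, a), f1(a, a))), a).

depth(f1(a, a)) = 1 + max(0, 0) = 1
depth(f1(a, f1(a, a))) = 1 + max(0, 1) = 2
depth(f1(f1(a, a), a)) = 1 + max(1, 0) = 2
depth(f1(f1(a, a), f1(f1(a, a), a))) = 1 + max(1, 2) = 3
depth(f1(f1(a, f1(a, a)), f1(f1(a, a), f1(f1(a, a), a)))) = 1 + max(2, 3) = 4
depth(f1(f1(a, a), f1(a, a))) = 1 + max(1, 1) = 2
depth(f1(f1(f1(a, f1(a, a)), f1(f1(a, a), f1(f1(a, a), a))), f1(f1(a, a), f1(a, a)))) = 1 + max(4, 2) = 5
depth(f1(f1(f1(f1(a, f1(a, a)), f1(f1(a, a), f1(f1(a, a), a))), f1(f1(a, a), f1(a, a))), a)) = 1 + max(5, 0) = 6

6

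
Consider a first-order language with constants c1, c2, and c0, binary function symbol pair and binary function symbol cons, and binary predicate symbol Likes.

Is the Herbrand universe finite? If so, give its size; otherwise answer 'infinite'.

The signature has at least one function symbol (pair, arity 2) and at least one constant (c1).
Iterating pair gives infinitely many distinct ground terms: c1, pair(c1, c1), pair(pair(c1, c1), pair(c1, c1)), ...
So the Herbrand universe is infinite.

infinite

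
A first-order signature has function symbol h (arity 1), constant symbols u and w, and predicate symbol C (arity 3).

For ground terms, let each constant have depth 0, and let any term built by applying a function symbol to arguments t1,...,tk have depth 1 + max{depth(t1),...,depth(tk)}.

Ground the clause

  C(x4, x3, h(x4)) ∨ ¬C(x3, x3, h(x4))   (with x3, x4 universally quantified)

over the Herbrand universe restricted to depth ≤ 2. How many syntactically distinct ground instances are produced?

Ground terms of depth ≤ 2:
  Write N_k for the number of ground terms of depth ≤ k. A term of depth ≤ k is either a constant or a function symbol applied to arguments of depth ≤ k−1, so N_k = 2 + N_{k-1}.
  N_0 = 2
  N_1 = 2 + 2 = 4
  N_2 = 2 + 4 = 6
So there are 6 ground terms available for substitution.
There are 2 variables to instantiate (x3, x4), each occurring in at least one literal, so different choices give different ground instances.
Number of ground instances = 6^2 = 36.

36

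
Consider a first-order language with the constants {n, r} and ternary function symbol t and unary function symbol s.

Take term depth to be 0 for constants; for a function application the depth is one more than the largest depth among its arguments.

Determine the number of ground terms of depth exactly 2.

1730

Count level by level. With function symbols t/3, s/1, the terms of depth ≤ k are the 2 constants together with each function applied to depth-≤(k−1) tuples, so N_k = 2 + N_{k-1}^3 + N_{k-1}.
N_0 = 2
N_1 = 2 + 2^3 + 2 = 12
N_2 = 2 + 12^3 + 12 = 1742
Terms of depth exactly 2: N_2 − N_1 = 1742 − 12 = 1730.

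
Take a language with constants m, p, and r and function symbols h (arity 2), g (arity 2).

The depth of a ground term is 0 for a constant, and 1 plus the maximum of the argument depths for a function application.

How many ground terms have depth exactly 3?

Write N_k for the number of ground terms of depth ≤ k. A term of depth ≤ k is either a constant or a function symbol applied to arguments of depth ≤ k−1, so N_k = 3 + N_{k-1}^2 + N_{k-1}^2.
N_0 = 3
N_1 = 3 + 3^2 + 3^2 = 21
N_2 = 3 + 21^2 + 21^2 = 885
N_3 = 3 + 885^2 + 885^2 = 1566453
Terms of depth exactly 3: N_3 − N_2 = 1566453 − 885 = 1565568.

1565568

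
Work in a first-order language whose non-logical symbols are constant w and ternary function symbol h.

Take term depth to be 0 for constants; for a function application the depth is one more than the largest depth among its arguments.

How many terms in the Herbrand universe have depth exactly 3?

Count level by level. With function symbols h/3, the terms of depth ≤ k are the 1 constant together with each function applied to depth-≤(k−1) tuples, so N_k = 1 + N_{k-1}^3.
N_0 = 1
N_1 = 1 + 1^3 = 2
N_2 = 1 + 2^3 = 9
N_3 = 1 + 9^3 = 730
Terms of depth exactly 3: N_3 − N_2 = 730 − 9 = 721.

721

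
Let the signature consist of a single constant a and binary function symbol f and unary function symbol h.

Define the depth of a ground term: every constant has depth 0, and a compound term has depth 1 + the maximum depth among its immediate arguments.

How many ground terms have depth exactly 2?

If N_k denotes the number of depth-≤k ground terms, the 1 constant gives N_0 = 1, and each function symbol of arity r contributes N_{k-1}^r new terms at level k: N_k = 1 + N_{k-1}^2 + N_{k-1}.
N_0 = 1
N_1 = 1 + 1^2 + 1 = 3
N_2 = 1 + 3^2 + 3 = 13
Terms of depth exactly 2: N_2 − N_1 = 13 − 3 = 10.

10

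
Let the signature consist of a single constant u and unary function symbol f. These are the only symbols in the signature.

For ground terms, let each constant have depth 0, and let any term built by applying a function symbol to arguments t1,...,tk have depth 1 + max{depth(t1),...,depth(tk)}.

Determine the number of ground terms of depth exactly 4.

If N_k denotes the number of depth-≤k ground terms, the 1 constant gives N_0 = 1, and each function symbol of arity r contributes N_{k-1}^r new terms at level k: N_k = 1 + N_{k-1}.
N_0 = 1
N_1 = 1 + 1 = 2
N_2 = 1 + 2 = 3
N_3 = 1 + 3 = 4
N_4 = 1 + 4 = 5
Terms of depth exactly 4: N_4 − N_3 = 5 − 4 = 1.

1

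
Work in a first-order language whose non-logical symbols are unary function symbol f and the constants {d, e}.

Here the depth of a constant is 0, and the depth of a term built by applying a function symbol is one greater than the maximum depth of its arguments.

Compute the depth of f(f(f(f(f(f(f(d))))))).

7

depth(f(d)) = 1 + depth(d) = 1 + 0 = 1
depth(f(f(d))) = 1 + depth(f(d)) = 1 + 1 = 2
depth(f(f(f(d)))) = 1 + depth(f(f(d))) = 1 + 2 = 3
depth(f(f(f(f(d))))) = 1 + depth(f(f(f(d)))) = 1 + 3 = 4
depth(f(f(f(f(f(d)))))) = 1 + depth(f(f(f(f(d))))) = 1 + 4 = 5
depth(f(f(f(f(f(f(d))))))) = 1 + depth(f(f(f(f(f(d)))))) = 1 + 5 = 6
depth(f(f(f(f(f(f(f(d)))))))) = 1 + depth(f(f(f(f(f(f(d))))))) = 1 + 6 = 7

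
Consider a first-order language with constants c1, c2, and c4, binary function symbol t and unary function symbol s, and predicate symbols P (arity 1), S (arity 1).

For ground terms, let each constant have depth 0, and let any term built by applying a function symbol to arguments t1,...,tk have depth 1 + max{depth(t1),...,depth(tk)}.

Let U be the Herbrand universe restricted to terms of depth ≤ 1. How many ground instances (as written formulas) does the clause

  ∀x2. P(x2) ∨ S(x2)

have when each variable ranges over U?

Ground terms of depth ≤ 1:
  Let N_k count ground terms of depth at most k. Each non-constant term of depth ≤ k is some function symbol applied to depth-≤(k−1) arguments, giving N_k = 3 + N_{k-1}^2 + N_{k-1}.
  N_0 = 3
  N_1 = 3 + 3^2 + 3 = 15
So there are 15 ground terms available for substitution.
The body mentions the single quantified variable x2; since ground terms form a free algebra, no two substitutions collapse to the same formula.
Number of ground instances = 15.

15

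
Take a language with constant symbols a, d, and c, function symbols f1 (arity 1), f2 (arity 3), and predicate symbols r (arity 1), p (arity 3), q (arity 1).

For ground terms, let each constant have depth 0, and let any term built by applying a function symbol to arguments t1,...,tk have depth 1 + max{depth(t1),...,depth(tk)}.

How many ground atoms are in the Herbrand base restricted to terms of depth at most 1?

36003

First count ground terms of depth ≤ 1.
Let N_k = |{terms of depth ≤ k}|. Then N_0 = 3 and N_k = 3 + N_{k-1} + N_{k-1}^3 for k ≥ 1 (one summand per function symbol, arity giving the exponent).
N_0 = 3
N_1 = 3 + 3 + 3^3 = 33
So |H| = 33.
A ground atom is a predicate applied to a tuple of terms from H, so the count is the sum over predicates of |H|^arity:
  r: 33;  p: 33^3 = 35937;  q: 33
Total ground atoms: 33 + 35937 + 33 = 36003.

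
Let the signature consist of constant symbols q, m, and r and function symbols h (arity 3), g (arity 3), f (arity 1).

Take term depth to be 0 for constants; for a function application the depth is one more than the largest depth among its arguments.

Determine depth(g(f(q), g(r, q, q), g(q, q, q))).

depth(f(q)) = 1 + depth(q) = 1 + 0 = 1
depth(g(r, q, q)) = 1 + max(0, 0, 0) = 1
depth(g(q, q, q)) = 1 + max(0, 0, 0) = 1
depth(g(f(q), g(r, q, q), g(q, q, q))) = 1 + max(1, 1, 1) = 2

2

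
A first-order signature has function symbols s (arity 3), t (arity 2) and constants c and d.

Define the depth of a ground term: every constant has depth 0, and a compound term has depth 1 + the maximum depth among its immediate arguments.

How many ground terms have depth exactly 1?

12

Let N_k = |{terms of depth ≤ k}|. Then N_0 = 2 and N_k = 2 + N_{k-1}^3 + N_{k-1}^2 for k ≥ 1 (one summand per function symbol, arity giving the exponent).
N_0 = 2
N_1 = 2 + 2^3 + 2^2 = 14
Terms of depth exactly 1: N_1 − N_0 = 14 − 2 = 12.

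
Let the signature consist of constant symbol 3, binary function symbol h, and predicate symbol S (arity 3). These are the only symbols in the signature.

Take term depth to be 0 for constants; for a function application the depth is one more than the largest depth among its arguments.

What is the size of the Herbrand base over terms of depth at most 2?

125

First count ground terms of depth ≤ 2.
If N_k denotes the number of depth-≤k ground terms, the 1 constant gives N_0 = 1, and each function symbol of arity r contributes N_{k-1}^r new terms at level k: N_k = 1 + N_{k-1}^2.
N_0 = 1
N_1 = 1 + 1^2 = 2
N_2 = 1 + 2^2 = 5
So |H| = 5.
Ground atoms are formed by filling each argument slot of a predicate with a term from H, so an r-ary predicate gives |H|^r atoms:
  S: 5^3 = 125
Total ground atoms: 125.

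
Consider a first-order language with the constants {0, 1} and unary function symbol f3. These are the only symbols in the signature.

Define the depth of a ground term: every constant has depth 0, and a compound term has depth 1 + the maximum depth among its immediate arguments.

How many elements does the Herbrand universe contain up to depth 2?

6

If N_k denotes the number of depth-≤k ground terms, the 2 constants give N_0 = 2, and each function symbol of arity r contributes N_{k-1}^r new terms at level k: N_k = 2 + N_{k-1}.
N_0 = 2
N_1 = 2 + 2 = 4
N_2 = 2 + 4 = 6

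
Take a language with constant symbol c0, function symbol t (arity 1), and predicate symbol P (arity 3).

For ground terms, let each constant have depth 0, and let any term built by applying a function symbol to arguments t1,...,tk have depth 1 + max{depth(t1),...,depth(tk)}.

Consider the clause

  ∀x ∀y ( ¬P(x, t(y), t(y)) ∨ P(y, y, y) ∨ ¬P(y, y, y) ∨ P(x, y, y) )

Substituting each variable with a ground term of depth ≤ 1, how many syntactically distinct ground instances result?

4

Ground terms of depth ≤ 1:
  Let N_k = |{terms of depth ≤ k}|. Then N_0 = 1 and N_k = 1 + N_{k-1} for k ≥ 1 (one summand per function symbol, arity giving the exponent).
  N_0 = 1
  N_1 = 1 + 1 = 2
  Explicitly: c0, t(c0).
So there are 2 ground terms available for substitution.
The body mentions every one of the 2 quantified variables; since ground terms form a free algebra, no two substitutions collapse to the same formula.
Number of ground instances = 2^2 = 4.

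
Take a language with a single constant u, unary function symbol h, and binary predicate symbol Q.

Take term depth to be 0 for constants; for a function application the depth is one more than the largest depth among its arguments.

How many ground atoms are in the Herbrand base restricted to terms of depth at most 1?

4

First count ground terms of depth ≤ 1.
Write N_k for the number of ground terms of depth ≤ k. A term of depth ≤ k is either a constant or a function symbol applied to arguments of depth ≤ k−1, so N_k = 1 + N_{k-1}.
N_0 = 1
N_1 = 1 + 1 = 2
So |H| = 2.
A ground atom is a predicate applied to a tuple of terms from H, so the count is the sum over predicates of |H|^arity:
  Q: 2^2 = 4
Total ground atoms: 4.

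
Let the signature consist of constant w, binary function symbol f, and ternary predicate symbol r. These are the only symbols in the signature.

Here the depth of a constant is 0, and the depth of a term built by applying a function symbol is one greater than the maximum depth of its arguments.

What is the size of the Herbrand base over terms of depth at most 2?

First count ground terms of depth ≤ 2.
Write N_k for the number of ground terms of depth ≤ k. A term of depth ≤ k is either a constant or a function symbol applied to arguments of depth ≤ k−1, so N_k = 1 + N_{k-1}^2.
N_0 = 1
N_1 = 1 + 1^2 = 2
N_2 = 1 + 2^2 = 5
Explicitly: w, f(w, w), f(w, f(w, w)), f(f(w, w), w), f(f(w, w), f(w, w)).
So |H| = 5.
A ground atom is a predicate applied to a tuple of terms from H, so the count is the sum over predicates of |H|^arity:
  r: 5^3 = 125
Total ground atoms: 125.

125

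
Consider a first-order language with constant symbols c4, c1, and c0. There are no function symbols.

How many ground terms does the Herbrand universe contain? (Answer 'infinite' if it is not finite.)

3

There are no function symbols, so every ground term is one of the 3 constants.
The Herbrand universe is {c4, c1, c0}, which is finite with 3 elements.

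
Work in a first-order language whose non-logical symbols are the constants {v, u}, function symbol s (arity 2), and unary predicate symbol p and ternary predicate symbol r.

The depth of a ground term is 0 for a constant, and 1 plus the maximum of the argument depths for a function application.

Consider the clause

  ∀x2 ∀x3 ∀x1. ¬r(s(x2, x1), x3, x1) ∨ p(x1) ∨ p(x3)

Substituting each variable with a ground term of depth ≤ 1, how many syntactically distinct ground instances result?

Ground terms of depth ≤ 1:
  If N_k denotes the number of depth-≤k ground terms, the 2 constants give N_0 = 2, and each function symbol of arity r contributes N_{k-1}^r new terms at level k: N_k = 2 + N_{k-1}^2.
  N_0 = 2
  N_1 = 2 + 2^2 = 6
  Explicitly: v, u, s(v, v), s(v, u), s(u, v), s(u, u).
So there are 6 ground terms available for substitution.
There are 3 variables to instantiate (x2, x3, x1), each occurring in at least one literal, so different choices give different ground instances.
Number of ground instances = 6^3 = 216.

216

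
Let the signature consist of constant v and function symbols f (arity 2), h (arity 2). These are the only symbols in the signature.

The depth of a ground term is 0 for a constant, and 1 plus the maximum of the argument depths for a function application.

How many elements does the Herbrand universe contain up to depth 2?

19

If N_k denotes the number of depth-≤k ground terms, the 1 constant gives N_0 = 1, and each function symbol of arity r contributes N_{k-1}^r new terms at level k: N_k = 1 + N_{k-1}^2 + N_{k-1}^2.
N_0 = 1
N_1 = 1 + 1^2 + 1^2 = 3
N_2 = 1 + 3^2 + 3^2 = 19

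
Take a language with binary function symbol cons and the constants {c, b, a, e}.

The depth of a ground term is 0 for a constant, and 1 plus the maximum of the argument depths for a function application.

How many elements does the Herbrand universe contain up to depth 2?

If N_k denotes the number of depth-≤k ground terms, the 4 constants give N_0 = 4, and each function symbol of arity r contributes N_{k-1}^r new terms at level k: N_k = 4 + N_{k-1}^2.
N_0 = 4
N_1 = 4 + 4^2 = 20
N_2 = 4 + 20^2 = 404

404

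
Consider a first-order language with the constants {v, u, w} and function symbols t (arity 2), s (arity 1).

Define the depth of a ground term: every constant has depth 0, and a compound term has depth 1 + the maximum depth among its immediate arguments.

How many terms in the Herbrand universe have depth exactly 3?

59052

Count level by level. With function symbols t/2, s/1, the terms of depth ≤ k are the 3 constants together with each function applied to depth-≤(k−1) tuples, so N_k = 3 + N_{k-1}^2 + N_{k-1}.
N_0 = 3
N_1 = 3 + 3^2 + 3 = 15
N_2 = 3 + 15^2 + 15 = 243
N_3 = 3 + 243^2 + 243 = 59295
Terms of depth exactly 3: N_3 − N_2 = 59295 − 243 = 59052.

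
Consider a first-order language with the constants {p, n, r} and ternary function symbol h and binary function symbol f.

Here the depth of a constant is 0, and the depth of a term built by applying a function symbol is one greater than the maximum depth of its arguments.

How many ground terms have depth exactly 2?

60804

Let N_k count ground terms of depth at most k. Each non-constant term of depth ≤ k is some function symbol applied to depth-≤(k−1) arguments, giving N_k = 3 + N_{k-1}^3 + N_{k-1}^2.
N_0 = 3
N_1 = 3 + 3^3 + 3^2 = 39
N_2 = 3 + 39^3 + 39^2 = 60843
Terms of depth exactly 2: N_2 − N_1 = 60843 − 39 = 60804.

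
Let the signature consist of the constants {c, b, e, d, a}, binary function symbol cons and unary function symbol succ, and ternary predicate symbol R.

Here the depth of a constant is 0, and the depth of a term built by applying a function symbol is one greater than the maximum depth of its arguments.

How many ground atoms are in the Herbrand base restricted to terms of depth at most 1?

First count ground terms of depth ≤ 1.
Count level by level. With function symbols cons/2, succ/1, the terms of depth ≤ k are the 5 constants together with each function applied to depth-≤(k−1) tuples, so N_k = 5 + N_{k-1}^2 + N_{k-1}.
N_0 = 5
N_1 = 5 + 5^2 + 5 = 35
So |H| = 35.
For each predicate symbol, the number of ground atoms is |H| raised to its arity; summing:
  R: 35^3 = 42875
Total ground atoms: 42875.

42875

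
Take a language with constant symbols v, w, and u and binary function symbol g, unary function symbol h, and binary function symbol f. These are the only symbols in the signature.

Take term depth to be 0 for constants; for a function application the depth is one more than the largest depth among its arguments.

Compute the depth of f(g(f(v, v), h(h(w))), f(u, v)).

4

depth(f(v, v)) = 1 + max(0, 0) = 1
depth(h(w)) = 1 + depth(w) = 1 + 0 = 1
depth(h(h(w))) = 1 + depth(h(w)) = 1 + 1 = 2
depth(g(f(v, v), h(h(w)))) = 1 + max(1, 2) = 3
depth(f(u, v)) = 1 + max(0, 0) = 1
depth(f(g(f(v, v), h(h(w))), f(u, v))) = 1 + max(3, 1) = 4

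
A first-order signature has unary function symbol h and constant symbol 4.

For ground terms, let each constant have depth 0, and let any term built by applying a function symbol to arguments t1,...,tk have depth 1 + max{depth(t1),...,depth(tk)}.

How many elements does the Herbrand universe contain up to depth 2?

Count level by level. With function symbols h/1, the terms of depth ≤ k are the 1 constant together with each function applied to depth-≤(k−1) tuples, so N_k = 1 + N_{k-1}.
N_0 = 1
N_1 = 1 + 1 = 2
N_2 = 1 + 2 = 3

3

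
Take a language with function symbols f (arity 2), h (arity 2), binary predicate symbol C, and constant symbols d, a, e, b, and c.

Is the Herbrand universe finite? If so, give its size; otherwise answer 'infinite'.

infinite

The signature has at least one function symbol (f, arity 2) and at least one constant (d).
Iterating f gives infinitely many distinct ground terms: d, f(d, d), f(f(d, d), f(d, d)), ...
So the Herbrand universe is infinite.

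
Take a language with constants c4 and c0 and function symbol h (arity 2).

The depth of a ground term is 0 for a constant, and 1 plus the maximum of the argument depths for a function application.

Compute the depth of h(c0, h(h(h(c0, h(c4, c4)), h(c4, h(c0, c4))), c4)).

depth(h(c4, c4)) = 1 + max(0, 0) = 1
depth(h(c0, h(c4, c4))) = 1 + max(0, 1) = 2
depth(h(c0, c4)) = 1 + max(0, 0) = 1
depth(h(c4, h(c0, c4))) = 1 + max(0, 1) = 2
depth(h(h(c0, h(c4, c4)), h(c4, h(c0, c4)))) = 1 + max(2, 2) = 3
depth(h(h(h(c0, h(c4, c4)), h(c4, h(c0, c4))), c4)) = 1 + max(3, 0) = 4
depth(h(c0, h(h(h(c0, h(c4, c4)), h(c4, h(c0, c4))), c4))) = 1 + max(0, 4) = 5

5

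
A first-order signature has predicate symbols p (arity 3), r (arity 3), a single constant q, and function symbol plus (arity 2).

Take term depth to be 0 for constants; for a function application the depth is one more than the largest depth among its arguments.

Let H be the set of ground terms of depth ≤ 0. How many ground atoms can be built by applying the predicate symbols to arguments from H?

2

First count ground terms of depth ≤ 0.
Write N_k for the number of ground terms of depth ≤ k. A term of depth ≤ k is either a constant or a function symbol applied to arguments of depth ≤ k−1, so N_k = 1 + N_{k-1}^2.
N_0 = 1
Explicitly: q.
So |H| = 1.
Each predicate of arity r yields |H|^r ground atoms (one per choice of an r-tuple from H):
  p: 1^3 = 1;  r: 1^3 = 1
Total ground atoms: 1 + 1 = 2.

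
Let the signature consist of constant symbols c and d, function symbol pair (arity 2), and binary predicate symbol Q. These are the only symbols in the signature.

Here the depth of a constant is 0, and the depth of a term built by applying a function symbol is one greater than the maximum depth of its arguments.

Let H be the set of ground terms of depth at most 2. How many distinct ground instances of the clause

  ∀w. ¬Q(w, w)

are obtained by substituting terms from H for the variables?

38

Ground terms of depth ≤ 2:
  Count level by level. With function symbols pair/2, the terms of depth ≤ k are the 2 constants together with each function applied to depth-≤(k−1) tuples, so N_k = 2 + N_{k-1}^2.
  N_0 = 2
  N_1 = 2 + 2^2 = 6
  N_2 = 2 + 6^2 = 38
So there are 38 ground terms available for substitution.
The variable w ranges independently over the available ground terms, and distinct assignments produce distinct instances.
Number of ground instances = 38.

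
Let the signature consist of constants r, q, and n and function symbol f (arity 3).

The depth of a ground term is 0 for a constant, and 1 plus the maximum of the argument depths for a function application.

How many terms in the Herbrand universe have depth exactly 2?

26973

If N_k denotes the number of depth-≤k ground terms, the 3 constants give N_0 = 3, and each function symbol of arity r contributes N_{k-1}^r new terms at level k: N_k = 3 + N_{k-1}^3.
N_0 = 3
N_1 = 3 + 3^3 = 30
N_2 = 3 + 30^3 = 27003
Terms of depth exactly 2: N_2 − N_1 = 27003 − 30 = 26973.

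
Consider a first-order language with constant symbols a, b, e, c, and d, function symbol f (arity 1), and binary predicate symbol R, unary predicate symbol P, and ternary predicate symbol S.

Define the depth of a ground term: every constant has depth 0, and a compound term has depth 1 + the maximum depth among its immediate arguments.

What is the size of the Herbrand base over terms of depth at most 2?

First count ground terms of depth ≤ 2.
If N_k denotes the number of depth-≤k ground terms, the 5 constants give N_0 = 5, and each function symbol of arity r contributes N_{k-1}^r new terms at level k: N_k = 5 + N_{k-1}.
N_0 = 5
N_1 = 5 + 5 = 10
N_2 = 5 + 10 = 15
So |H| = 15.
A ground atom is a predicate applied to a tuple of terms from H, so the count is the sum over predicates of |H|^arity:
  R: 15^2 = 225;  P: 15;  S: 15^3 = 3375
Total ground atoms: 225 + 15 + 3375 = 3615.

3615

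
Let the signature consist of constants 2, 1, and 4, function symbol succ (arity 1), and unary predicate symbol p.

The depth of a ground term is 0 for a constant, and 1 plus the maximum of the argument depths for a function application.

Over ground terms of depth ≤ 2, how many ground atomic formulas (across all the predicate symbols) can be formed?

9

First count ground terms of depth ≤ 2.
Count level by level. With function symbols succ/1, the terms of depth ≤ k are the 3 constants together with each function applied to depth-≤(k−1) tuples, so N_k = 3 + N_{k-1}.
N_0 = 3
N_1 = 3 + 3 = 6
N_2 = 3 + 6 = 9
So |H| = 9.
A ground atom is a predicate applied to a tuple of terms from H, so the count is the sum over predicates of |H|^arity:
  p: 9
Total ground atoms: 9.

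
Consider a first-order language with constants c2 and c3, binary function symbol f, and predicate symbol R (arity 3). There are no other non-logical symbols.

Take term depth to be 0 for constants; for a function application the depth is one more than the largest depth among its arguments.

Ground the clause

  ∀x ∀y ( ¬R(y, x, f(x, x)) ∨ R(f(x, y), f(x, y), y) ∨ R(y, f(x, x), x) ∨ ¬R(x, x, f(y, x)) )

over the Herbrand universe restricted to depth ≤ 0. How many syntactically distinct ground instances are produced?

4

Ground terms of depth ≤ 0:
  If N_k denotes the number of depth-≤k ground terms, the 2 constants give N_0 = 2, and each function symbol of arity r contributes N_{k-1}^r new terms at level k: N_k = 2 + N_{k-1}^2.
  N_0 = 2
  Explicitly: c2, c3.
So there are 2 ground terms available for substitution.
Each of x, y ranges independently over the available ground terms, and distinct assignments produce distinct instances.
Number of ground instances = 2^2 = 4.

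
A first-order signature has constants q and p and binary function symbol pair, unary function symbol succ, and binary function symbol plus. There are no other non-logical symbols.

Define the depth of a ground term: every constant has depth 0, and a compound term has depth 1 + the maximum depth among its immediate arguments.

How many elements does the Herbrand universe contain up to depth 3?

182712

If N_k denotes the number of depth-≤k ground terms, the 2 constants give N_0 = 2, and each function symbol of arity r contributes N_{k-1}^r new terms at level k: N_k = 2 + N_{k-1}^2 + N_{k-1} + N_{k-1}^2.
N_0 = 2
N_1 = 2 + 2^2 + 2 + 2^2 = 12
N_2 = 2 + 12^2 + 12 + 12^2 = 302
N_3 = 2 + 302^2 + 302 + 302^2 = 182712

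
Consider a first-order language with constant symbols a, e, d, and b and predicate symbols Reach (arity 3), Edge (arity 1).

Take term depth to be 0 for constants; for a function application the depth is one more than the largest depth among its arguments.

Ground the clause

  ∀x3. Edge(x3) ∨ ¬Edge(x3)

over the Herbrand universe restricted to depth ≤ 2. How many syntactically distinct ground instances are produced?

Ground terms of depth ≤ 2:
  With no function symbols every ground term is a constant, so there are exactly 4 ground terms at every depth bound.
  N_0 = 4
  N_1 = 4
  N_2 = 4
  Explicitly: a, e, d, b.
So there are 4 ground terms available for substitution.
There is 1 variable to instantiate (x3),  occurring in at least one literal, so different choices give different ground instances.
Number of ground instances = 4.

4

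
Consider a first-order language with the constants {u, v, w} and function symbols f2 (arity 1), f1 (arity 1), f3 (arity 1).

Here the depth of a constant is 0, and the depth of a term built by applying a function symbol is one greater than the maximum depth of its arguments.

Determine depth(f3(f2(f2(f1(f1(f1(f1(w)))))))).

depth(f1(w)) = 1 + depth(w) = 1 + 0 = 1
depth(f1(f1(w))) = 1 + depth(f1(w)) = 1 + 1 = 2
depth(f1(f1(f1(w)))) = 1 + depth(f1(f1(w))) = 1 + 2 = 3
depth(f1(f1(f1(f1(w))))) = 1 + depth(f1(f1(f1(w)))) = 1 + 3 = 4
depth(f2(f1(f1(f1(f1(w)))))) = 1 + depth(f1(f1(f1(f1(w))))) = 1 + 4 = 5
depth(f2(f2(f1(f1(f1(f1(w))))))) = 1 + depth(f2(f1(f1(f1(f1(w)))))) = 1 + 5 = 6
depth(f3(f2(f2(f1(f1(f1(f1(w)))))))) = 1 + depth(f2(f2(f1(f1(f1(f1(w))))))) = 1 + 6 = 7

7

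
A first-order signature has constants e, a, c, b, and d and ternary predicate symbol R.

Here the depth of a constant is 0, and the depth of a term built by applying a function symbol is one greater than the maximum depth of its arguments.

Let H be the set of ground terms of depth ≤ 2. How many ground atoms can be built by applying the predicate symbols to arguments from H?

125

First count ground terms of depth ≤ 2.
With no function symbols every ground term is a constant, so there are exactly 5 ground terms at every depth bound.
N_0 = 5
N_1 = 5
N_2 = 5
So |H| = 5.
Each predicate of arity r yields |H|^r ground atoms (one per choice of an r-tuple from H):
  R: 5^3 = 125
Total ground atoms: 125.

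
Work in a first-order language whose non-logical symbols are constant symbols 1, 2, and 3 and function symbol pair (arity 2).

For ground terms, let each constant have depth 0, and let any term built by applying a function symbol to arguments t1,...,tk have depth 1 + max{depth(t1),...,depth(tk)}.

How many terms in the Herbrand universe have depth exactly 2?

135

If N_k denotes the number of depth-≤k ground terms, the 3 constants give N_0 = 3, and each function symbol of arity r contributes N_{k-1}^r new terms at level k: N_k = 3 + N_{k-1}^2.
N_0 = 3
N_1 = 3 + 3^2 = 12
N_2 = 3 + 12^2 = 147
Terms of depth exactly 2: N_2 − N_1 = 147 − 12 = 135.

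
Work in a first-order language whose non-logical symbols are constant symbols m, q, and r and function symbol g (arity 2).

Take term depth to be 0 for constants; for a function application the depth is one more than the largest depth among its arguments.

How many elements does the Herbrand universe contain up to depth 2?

Let N_k = |{terms of depth ≤ k}|. Then N_0 = 3 and N_k = 3 + N_{k-1}^2 for k ≥ 1 (one summand per function symbol, arity giving the exponent).
N_0 = 3
N_1 = 3 + 3^2 = 12
N_2 = 3 + 12^2 = 147

147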